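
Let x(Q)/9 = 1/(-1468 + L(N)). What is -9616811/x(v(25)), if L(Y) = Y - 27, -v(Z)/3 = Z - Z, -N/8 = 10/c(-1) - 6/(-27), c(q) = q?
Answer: 122623957061/81 ≈ 1.5139e+9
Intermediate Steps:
N = 704/9 (N = -8*(10/(-1) - 6/(-27)) = -8*(10*(-1) - 6*(-1/27)) = -8*(-10 + 2/9) = -8*(-88/9) = 704/9 ≈ 78.222)
v(Z) = 0 (v(Z) = -3*(Z - Z) = -3*0 = 0)
L(Y) = -27 + Y
x(Q) = -81/12751 (x(Q) = 9/(-1468 + (-27 + 704/9)) = 9/(-1468 + 461/9) = 9/(-12751/9) = 9*(-9/12751) = -81/12751)
-9616811/x(v(25)) = -9616811/(-81/12751) = -9616811*(-12751/81) = 122623957061/81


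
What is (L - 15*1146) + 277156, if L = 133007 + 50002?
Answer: 442975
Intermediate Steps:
L = 183009
(L - 15*1146) + 277156 = (183009 - 15*1146) + 277156 = (183009 - 17190) + 277156 = 165819 + 277156 = 442975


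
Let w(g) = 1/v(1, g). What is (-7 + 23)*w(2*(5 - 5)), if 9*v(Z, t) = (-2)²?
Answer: 36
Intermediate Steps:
v(Z, t) = 4/9 (v(Z, t) = (⅑)*(-2)² = (⅑)*4 = 4/9)
w(g) = 9/4 (w(g) = 1/(4/9) = 9/4)
(-7 + 23)*w(2*(5 - 5)) = (-7 + 23)*(9/4) = 16*(9/4) = 36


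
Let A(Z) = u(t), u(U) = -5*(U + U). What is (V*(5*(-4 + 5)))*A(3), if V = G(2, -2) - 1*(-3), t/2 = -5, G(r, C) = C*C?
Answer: 3500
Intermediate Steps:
G(r, C) = C**2
t = -10 (t = 2*(-5) = -10)
u(U) = -10*U
A(Z) = 100 (A(Z) = -10*(-10) = 100)
V = 7 (V = (-2)**2 - 1*(-3) = 4 + 3 = 7)
(V*(5*(-4 + 5)))*A(3) = (7*(5*(-4 + 5)))*100 = (7*(5*1))*100 = (7*5)*100 = 35*100 = 3500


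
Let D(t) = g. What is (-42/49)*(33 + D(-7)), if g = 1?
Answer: -204/7 ≈ -29.143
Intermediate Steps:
D(t) = 1
(-42/49)*(33 + D(-7)) = (-42/49)*(33 + 1) = -42*1/49*34 = -6/7*34 = -204/7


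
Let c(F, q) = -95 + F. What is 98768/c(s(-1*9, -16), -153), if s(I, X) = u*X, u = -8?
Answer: 98768/33 ≈ 2993.0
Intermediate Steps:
s(I, X) = -8*X
98768/c(s(-1*9, -16), -153) = 98768/(-95 - 8*(-16)) = 98768/(-95 + 128) = 98768/33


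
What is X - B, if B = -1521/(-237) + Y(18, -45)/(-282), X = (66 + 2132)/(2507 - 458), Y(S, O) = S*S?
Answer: -31923413/7607937 ≈ -4.1961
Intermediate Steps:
Y(S, O) = S²
X = 2198/2049 ≈ 1.0727
B = 19563/3713 (B = -1521/(-237) + 18²/(-282) = -1521*(-1/237) + 324*(-1/282) = 507/79 - 54/47 = 19563/3713 ≈ 5.2688)
X - B = 2198/2049 - 1*19563/3713 = 2198/2049 - 19563/3713 = -31923413/7607937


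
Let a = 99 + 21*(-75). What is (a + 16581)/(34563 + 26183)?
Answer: 15105/60746 ≈ 0.24866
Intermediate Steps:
a = -1476 (a = 99 - 1575 = -1476)
(a + 16581)/(34563 + 26183) = (-1476 + 16581)/(34563 + 26183) = 15105/60746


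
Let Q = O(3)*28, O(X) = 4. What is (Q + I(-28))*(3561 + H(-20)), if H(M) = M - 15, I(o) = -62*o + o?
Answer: 6417320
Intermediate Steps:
I(o) = -61*o
H(M) = -15 + M
Q = 112 (Q = 4*28 = 112)
(Q + I(-28))*(3561 + H(-20)) = (112 - 61*(-28))*(3561 + (-15 - 20)) = (112 + 1708)*(3561 - 35) = 1820*3526 = 6417320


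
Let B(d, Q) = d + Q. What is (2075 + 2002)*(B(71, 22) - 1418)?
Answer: -5402025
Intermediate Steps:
B(d, Q) = Q + d
(2075 + 2002)*(B(71, 22) - 1418) = (2075 + 2002)*((22 + 71) - 1418) = 4077*(93 - 1418) = 4077*(-1325) = -5402025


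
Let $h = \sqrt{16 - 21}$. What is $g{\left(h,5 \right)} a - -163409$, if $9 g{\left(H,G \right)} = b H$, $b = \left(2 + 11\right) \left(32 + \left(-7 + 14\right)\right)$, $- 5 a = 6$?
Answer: $163409 - \frac{338 i \sqrt{5}}{5} \approx 1.6341 \cdot 10^{5} - 151.16 i$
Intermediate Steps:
$a = - \frac{6}{5}$ ($a = \left(- \frac{1}{5}\right) 6 = - \frac{6}{5} \approx -1.2$)
$h = i \sqrt{5}$ ($h = \sqrt{-5} = i \sqrt{5} \approx 2.2361 i$)
$b = 507$ ($b = 13 \left(32 + 7\right) = 13 \cdot 39 = 507$)
$g{\left(H,G \right)} = \frac{169 H}{3}$ ($g{\left(H,G \right)} = \frac{507 H}{9} = \frac{169 H}{3}$)
$g{\left(h,5 \right)} a - -163409 = \frac{169 i \sqrt{5}}{3} \left(- \frac{6}{5}\right) - -163409 = \frac{169 i \sqrt{5}}{3} \left(- \frac{6}{5}\right) + 163409 = - \frac{338 i \sqrt{5}}{5} + 163409 = 163409 - \frac{338 i \sqrt{5}}{5}$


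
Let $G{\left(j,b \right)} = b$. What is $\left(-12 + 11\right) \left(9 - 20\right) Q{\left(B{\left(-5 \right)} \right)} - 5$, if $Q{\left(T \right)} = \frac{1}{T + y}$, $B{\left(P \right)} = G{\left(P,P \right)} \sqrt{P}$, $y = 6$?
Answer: $- \frac{739}{161} + \frac{55 i \sqrt{5}}{161} \approx -4.5901 + 0.76387 i$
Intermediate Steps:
$B{\left(P \right)} = P^{\frac{3}{2}}$ ($B{\left(P \right)} = P \sqrt{P} = P^{\frac{3}{2}}$)
$Q{\left(T \right)} = \frac{1}{6 + T}$ ($Q{\left(T \right)} = \frac{1}{T + 6} = \frac{1}{6 + T}$)
$\left(-12 + 11\right) \left(9 - 20\right) Q{\left(B{\left(-5 \right)} \right)} - 5 = \frac{\left(-12 + 11\right) \left(9 - 20\right)}{6 + \left(-5\right)^{\frac{3}{2}}} - 5 = \frac{\left(-1\right) \left(-11\right)}{6 - 5 i \sqrt{5}} - 5 = \frac{11}{6 - 5 i \sqrt{5}} - 5 = -5 + \frac{11}{6 - 5 i \sqrt{5}}$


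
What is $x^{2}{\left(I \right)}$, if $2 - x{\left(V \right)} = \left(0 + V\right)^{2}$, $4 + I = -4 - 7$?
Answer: $49729$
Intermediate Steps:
$I = -15$ ($I = -4 - 11 = -15$)
$x{\left(V \right)} = 2 - V^{2}$ ($x{\left(V \right)} = 2 - \left(0 + V\right)^{2} = 2 - V^{2}$)
$x^{2}{\left(I \right)} = \left(2 - \left(-15\right)^{2}\right)^{2} = \left(2 - 225\right)^{2} = \left(-223\right)^{2} = 49729$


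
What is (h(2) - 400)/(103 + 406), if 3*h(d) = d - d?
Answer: -400/509 ≈ -0.78585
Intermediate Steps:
h(d) = 0 (h(d) = (d - d)/3 = (⅓)*0 = 0)
(h(2) - 400)/(103 + 406) = (0 - 400)/(103 + 406) = -400/509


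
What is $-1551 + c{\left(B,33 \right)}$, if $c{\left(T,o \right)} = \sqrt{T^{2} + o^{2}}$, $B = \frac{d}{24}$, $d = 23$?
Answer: $-1551 + \frac{\sqrt{627793}}{24} \approx -1518.0$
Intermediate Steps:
$B = \frac{23}{24} \approx 0.95833$
$-1551 + c{\left(B,33 \right)} = -1551 + \sqrt{\left(\frac{23}{24}\right)^{2} + 33^{2}} = -1551 + \sqrt{\frac{529}{576} + 1089} = -1551 + \sqrt{\frac{627793}{576}} = -1551 + \frac{\sqrt{627793}}{24}$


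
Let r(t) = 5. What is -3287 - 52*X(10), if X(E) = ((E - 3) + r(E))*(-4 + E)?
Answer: -7031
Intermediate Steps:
X(E) = (-4 + E)*(2 + E) (X(E) = ((E - 3) + 5)*(-4 + E) = ((-3 + E) + 5)*(-4 + E) = (2 + E)*(-4 + E) = (-4 + E)*(2 + E))
-3287 - 52*X(10) = -3287 - 52*(-8 + 10**2 - 2*10) = -3287 - 52*(-8 + 100 - 20) = -3287 - 52*72 = -3287 - 1*3744 = -3287 - 3744 = -7031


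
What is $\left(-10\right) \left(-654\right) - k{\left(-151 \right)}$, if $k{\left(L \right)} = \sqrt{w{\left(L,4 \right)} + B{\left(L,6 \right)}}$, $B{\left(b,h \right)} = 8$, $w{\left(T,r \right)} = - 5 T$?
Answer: $6540 - \sqrt{763} \approx 6512.4$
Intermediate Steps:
$k{\left(L \right)} = \sqrt{8 - 5 L}$ ($k{\left(L \right)} = \sqrt{- 5 L + 8} = \sqrt{8 - 5 L}$)
$\left(-10\right) \left(-654\right) - k{\left(-151 \right)} = \left(-10\right) \left(-654\right) - \sqrt{8 - -755} = 6540 - \sqrt{8 + 755} = 6540 - \sqrt{763}$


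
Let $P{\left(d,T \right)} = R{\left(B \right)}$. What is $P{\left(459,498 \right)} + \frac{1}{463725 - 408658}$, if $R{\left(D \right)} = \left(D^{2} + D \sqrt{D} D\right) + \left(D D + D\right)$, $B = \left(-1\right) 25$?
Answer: $\frac{67457076}{55067} + 3125 i \approx 1225.0 + 3125.0 i$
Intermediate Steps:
$B = -25$
$R{\left(D \right)} = D + D^{\frac{5}{2}} + 2 D^{2}$ ($R{\left(D \right)} = \left(D^{2} + D^{\frac{3}{2}} D\right) + \left(D^{2} + D\right) = \left(D^{2} + D^{\frac{5}{2}}\right) + \left(D + D^{2}\right) = D + D^{\frac{5}{2}} + 2 D^{2}$)
$P{\left(d,T \right)} = 1225 + 3125 i$ ($P{\left(d,T \right)} = -25 + \left(-25\right)^{\frac{5}{2}} + 2 \left(-25\right)^{2} = -25 + 3125 i + 2 \cdot 625 = -25 + 3125 i + 1250 = 1225 + 3125 i$)
$P{\left(459,498 \right)} + \frac{1}{463725 - 408658} = \left(1225 + 3125 i\right) + \frac{1}{463725 - 408658} = \left(1225 + 3125 i\right) + \frac{1}{55067} = \frac{67457076}{55067} + 3125 i$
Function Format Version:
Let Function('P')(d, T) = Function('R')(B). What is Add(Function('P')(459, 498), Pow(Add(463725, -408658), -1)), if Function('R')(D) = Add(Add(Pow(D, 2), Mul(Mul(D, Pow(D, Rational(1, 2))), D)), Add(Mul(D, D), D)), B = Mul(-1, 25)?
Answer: Add(Rational(67457076, 55067), Mul(3125, I)) ≈ Add(1225.0, Mul(3125.0, I))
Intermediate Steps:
B = -25
Function('R')(D) = Add(D, Pow(D, Rational(5, 2)), Mul(2, Pow(D, 2))) (Function('R')(D) = Add(Add(Pow(D, 2), Mul(Pow(D, Rational(3, 2)), D)), Add(Pow(D, 2), D)) = Add(Add(Pow(D, 2), Pow(D, Rational(5, 2))), Add(D, Pow(D, 2))) = Add(D, Pow(D, Rational(5, 2)), Mul(2, Pow(D, 2))))
Function('P')(d, T) = Add(1225, Mul(3125, I)) (Function('P')(d, T) = Add(-25, Pow(-25, Rational(5, 2)), Mul(2, Pow(-25, 2))) = Add(-25, Mul(3125, I), Mul(2, 625)) = Add(-25, Mul(3125, I), 1250) = Add(1225, Mul(3125, I)))
Add(Function('P')(459, 498), Pow(Add(463725, -408658), -1)) = Add(Add(1225, Mul(3125, I)), Pow(Add(463725, -408658), -1)) = Add(Add(1225, Mul(3125, I)), Pow(55067, -1)) = Add(Add(1225, Mul(3125, I)), Rational(1, 55067)) = Add(Rational(67457076, 55067), Mul(3125, I))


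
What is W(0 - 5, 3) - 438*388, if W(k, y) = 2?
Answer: -169942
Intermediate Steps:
W(0 - 5, 3) - 438*388 = 2 - 438*388 = 2 - 169944 = -169942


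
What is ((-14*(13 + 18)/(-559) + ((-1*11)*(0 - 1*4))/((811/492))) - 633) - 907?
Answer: -685704254/453349 ≈ -1512.5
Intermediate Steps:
((-14*(13 + 18)/(-559) + ((-1*11)*(0 - 1*4))/((811/492))) - 633) - 907 = ((-14*31*(-1/559) + (-11*(0 - 4))/((811*(1/492)))) - 633) - 907 = ((-434*(-1/559) + (-11*(-4))/(811/492)) - 633) - 907 = ((434/559 + 44*(492/811)) - 633) - 907 = ((434/559 + 21648/811) - 633) - 907 = (12453206/453349 - 633) - 907 = -274516711/453349 - 907 = -685704254/453349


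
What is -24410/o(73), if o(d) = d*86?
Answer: -12205/3139 ≈ -3.8882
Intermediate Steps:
o(d) = 86*d
-24410/o(73) = -24410/(86*73) = -24410/6278 = -24410*1/6278 = -12205/3139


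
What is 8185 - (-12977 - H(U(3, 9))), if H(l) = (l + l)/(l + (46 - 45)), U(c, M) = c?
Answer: 42327/2 ≈ 21164.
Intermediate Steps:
H(l) = 2*l/(1 + l) (H(l) = (2*l)/(l + 1) = (2*l)/(1 + l) = 2*l/(1 + l))
8185 - (-12977 - H(U(3, 9))) = 8185 - (-12977 - 2*3/(1 + 3)) = 8185 - (-12977 - 2*3/4) = 8185 - (-12977 - 1*3/2) = 8185 - (-12977 - 3/2) = 8185 - 1*(-25957/2) = 8185 + 25957/2 = 42327/2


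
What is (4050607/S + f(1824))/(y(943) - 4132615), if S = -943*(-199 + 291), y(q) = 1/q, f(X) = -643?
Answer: 463835/2779295712 ≈ 0.00016689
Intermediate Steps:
S = -86756 (S = -943*92 = -86756)
(4050607/S + f(1824))/(y(943) - 4132615) = (4050607/(-86756) - 643)/(1/943 - 4132615) = (4050607*(-1/86756) - 643)/(1/943 - 4132615) = (-4050607/86756 - 643)/(-3897055944/943) = -59834715/86756*(-943/3897055944) = 463835/2779295712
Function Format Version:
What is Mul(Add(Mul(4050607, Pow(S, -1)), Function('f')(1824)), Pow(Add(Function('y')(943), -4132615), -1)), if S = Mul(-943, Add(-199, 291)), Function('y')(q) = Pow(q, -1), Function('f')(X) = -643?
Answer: Rational(463835, 2779295712) ≈ 0.00016689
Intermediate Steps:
S = -86756 (S = Mul(-943, 92) = -86756)
Mul(Add(Mul(4050607, Pow(S, -1)), Function('f')(1824)), Pow(Add(Function('y')(943), -4132615), -1)) = Mul(Add(Mul(4050607, Pow(-86756, -1)), -643), Pow(Add(Pow(943, -1), -4132615), -1)) = Mul(Add(Mul(4050607, Rational(-1, 86756)), -643), Pow(Add(Rational(1, 943), -4132615), -1)) = Mul(Add(Rational(-4050607, 86756), -643), Pow(Rational(-3897055944, 943), -1)) = Mul(Rational(-59834715, 86756), Rational(-943, 3897055944)) = Rational(463835, 2779295712)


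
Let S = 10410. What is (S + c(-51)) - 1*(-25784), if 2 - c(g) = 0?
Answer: 36196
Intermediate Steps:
c(g) = 2 (c(g) = 2 - 1*0 = 2 + 0 = 2)
(S + c(-51)) - 1*(-25784) = (10410 + 2) - 1*(-25784) = 10412 + 25784 = 36196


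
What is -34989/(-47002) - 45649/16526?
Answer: -391841521/194188763 ≈ -2.0178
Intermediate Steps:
-34989/(-47002) - 45649/16526 = -34989*(-1/47002) - 45649*1/16526 = 34989/47002 - 45649/16526 = -391841521/194188763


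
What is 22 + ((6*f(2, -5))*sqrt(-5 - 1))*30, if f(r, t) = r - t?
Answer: 22 + 1260*I*sqrt(6) ≈ 22.0 + 3086.4*I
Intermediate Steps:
22 + ((6*f(2, -5))*sqrt(-5 - 1))*30 = 22 + ((6*(2 - 1*(-5)))*sqrt(-5 - 1))*30 = 22 + ((6*(2 + 5))*sqrt(-6))*30 = 22 + ((6*7)*(I*sqrt(6)))*30 = 22 + (42*(I*sqrt(6)))*30 = 22 + (42*I*sqrt(6))*30 = 22 + 1260*I*sqrt(6)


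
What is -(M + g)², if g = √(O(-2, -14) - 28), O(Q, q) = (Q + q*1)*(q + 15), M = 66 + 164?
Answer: -52856 - 920*I*√11 ≈ -52856.0 - 3051.3*I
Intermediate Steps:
M = 230
O(Q, q) = (15 + q)*(Q + q) (O(Q, q) = (Q + q)*(15 + q) = (15 + q)*(Q + q))
g = 2*I*√11 (g = √(((-14)² + 15*(-2) + 15*(-14) - 2*(-14)) - 28) = √((196 - 30 - 210 + 28) - 28) = √(-16 - 28) = √(-44) = 2*I*√11 ≈ 6.6332*I)
-(M + g)² = -(230 + 2*I*√11)²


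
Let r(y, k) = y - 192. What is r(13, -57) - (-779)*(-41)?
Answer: -32118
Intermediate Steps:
r(y, k) = -192 + y
r(13, -57) - (-779)*(-41) = (-192 + 13) - (-779)*(-41) = -179 - 1*31939 = -179 - 31939 = -32118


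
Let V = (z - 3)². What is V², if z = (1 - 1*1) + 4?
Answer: 1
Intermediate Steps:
z = 4 (z = (1 - 1) + 4 = 0 + 4 = 4)
V = 1 (V = (4 - 3)² = 1² = 1)
V² = 1² = 1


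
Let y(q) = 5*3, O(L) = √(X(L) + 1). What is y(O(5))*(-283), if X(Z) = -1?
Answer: -4245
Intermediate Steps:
O(L) = 0 (O(L) = √(-1 + 1) = √0 = 0)
y(q) = 15
y(O(5))*(-283) = 15*(-283) = -4245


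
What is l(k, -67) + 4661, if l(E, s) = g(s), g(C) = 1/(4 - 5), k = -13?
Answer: 4660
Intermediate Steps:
g(C) = -1 (g(C) = 1/(-1) = -1)
l(E, s) = -1
l(k, -67) + 4661 = -1 + 4661 = 4660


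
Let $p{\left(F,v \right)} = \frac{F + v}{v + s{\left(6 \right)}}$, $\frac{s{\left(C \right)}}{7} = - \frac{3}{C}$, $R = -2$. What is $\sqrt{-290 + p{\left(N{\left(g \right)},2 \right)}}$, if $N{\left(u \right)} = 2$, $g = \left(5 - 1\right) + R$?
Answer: $\frac{i \sqrt{2634}}{3} \approx 17.108 i$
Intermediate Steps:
$g = 2$ ($g = \left(5 - 1\right) - 2 = 4 - 2 = 2$)
$s{\left(C \right)} = - \frac{21}{C}$ ($s{\left(C \right)} = 7 \left(- \frac{3}{C}\right) = - \frac{21}{C}$)
$p{\left(F,v \right)} = \frac{F + v}{- \frac{7}{2} + v}$ ($p{\left(F,v \right)} = \frac{F + v}{v - \frac{21}{6}} = \frac{F + v}{v - \frac{7}{2}} = \frac{F + v}{- \frac{7}{2} + v}$)
$\sqrt{-290 + p{\left(N{\left(g \right)},2 \right)}} = \sqrt{-290 + \frac{2 \left(2 + 2\right)}{-7 + 2 \cdot 2}} = \sqrt{-290 + 2 \frac{1}{-7 + 4} \cdot 4} = \sqrt{-290 + 2 \frac{1}{-3} \cdot 4} = \sqrt{-290 + 2 \left(- \frac{1}{3}\right) 4} = \sqrt{-290 - \frac{8}{3}} = \sqrt{- \frac{878}{3}} = \frac{i \sqrt{2634}}{3}$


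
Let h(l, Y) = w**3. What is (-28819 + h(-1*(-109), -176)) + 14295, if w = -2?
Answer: -14532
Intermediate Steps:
h(l, Y) = -8 (h(l, Y) = (-2)**3 = -8)
(-28819 + h(-1*(-109), -176)) + 14295 = (-28819 - 8) + 14295 = -28827 + 14295 = -14532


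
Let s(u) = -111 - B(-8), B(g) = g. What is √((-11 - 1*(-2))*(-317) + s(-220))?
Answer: 5*√110 ≈ 52.440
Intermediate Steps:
s(u) = -103 (s(u) = -111 - 1*(-8) = -111 + 8 = -103)
√((-11 - 1*(-2))*(-317) + s(-220)) = √((-11 - 1*(-2))*(-317) - 103) = √((-11 + 2)*(-317) - 103) = √(-9*(-317) - 103) = √(2853 - 103) = √2750 = 5*√110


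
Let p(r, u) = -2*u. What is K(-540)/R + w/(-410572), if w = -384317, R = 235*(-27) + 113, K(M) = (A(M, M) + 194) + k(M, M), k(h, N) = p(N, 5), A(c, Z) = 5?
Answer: 579366359/639671176 ≈ 0.90573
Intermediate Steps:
k(h, N) = -10 (k(h, N) = -2*5 = -10)
K(M) = 189 (K(M) = (5 + 194) - 10 = 199 - 10 = 189)
R = -6232 (R = -6345 + 113 = -6232)
K(-540)/R + w/(-410572) = 189/(-6232) - 384317/(-410572) = 189*(-1/6232) - 384317*(-1/410572) = -189/6232 + 384317/410572 = 579366359/639671176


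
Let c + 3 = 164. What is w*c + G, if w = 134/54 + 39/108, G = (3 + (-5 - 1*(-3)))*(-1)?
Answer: 49319/108 ≈ 456.66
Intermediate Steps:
c = 161 (c = -3 + 164 = 161)
G = -1 (G = (3 + (-5 + 3))*(-1) = (3 - 2)*(-1) = 1*(-1) = -1)
w = 307/108 (w = 134*(1/54) + 39*(1/108) = 67/27 + 13/36 = 307/108 ≈ 2.8426)
w*c + G = (307/108)*161 - 1 = 49427/108 - 1 = 49319/108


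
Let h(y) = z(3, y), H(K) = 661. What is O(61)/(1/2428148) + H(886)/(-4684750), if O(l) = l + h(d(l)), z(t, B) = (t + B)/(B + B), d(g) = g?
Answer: 42691374585238679/285769750 ≈ 1.4939e+8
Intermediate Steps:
z(t, B) = (B + t)/(2*B) (z(t, B) = (B + t)/((2*B)) = (B + t)*(1/(2*B)) = (B + t)/(2*B))
h(y) = (3 + y)/(2*y) (h(y) = (y + 3)/(2*y) = (3 + y)/(2*y))
O(l) = l + (3 + l)/(2*l)
O(61)/(1/2428148) + H(886)/(-4684750) = (½ + 61 + (3/2)/61)/(1/2428148) + 661/(-4684750) = (½ + 61 + (3/2)*(1/61))/(1/2428148) + 661*(-1/4684750) = (½ + 61 + 3/122)*2428148 - 661/4684750 = (3753/61)*2428148 - 661/4684750 = 9112839444/61 - 661/4684750 = 42691374585238679/285769750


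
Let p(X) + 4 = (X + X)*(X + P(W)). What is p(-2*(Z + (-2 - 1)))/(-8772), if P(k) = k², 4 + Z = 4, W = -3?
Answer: -44/2193 ≈ -0.020064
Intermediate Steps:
Z = 0 (Z = -4 + 4 = 0)
p(X) = -4 + 2*X*(9 + X) (p(X) = -4 + (X + X)*(X + (-3)²) = -4 + (2*X)*(X + 9) = -4 + (2*X)*(9 + X) = -4 + 2*X*(9 + X))
p(-2*(Z + (-2 - 1)))/(-8772) = (-4 + 2*(-2*(0 + (-2 - 1)))² + 18*(-2*(0 + (-2 - 1))))/(-8772) = (-4 + 2*(-2*(0 - 3))² + 18*(-2*(0 - 3)))*(-1/8772) = (-4 + 2*(-2*(-3))² + 18*(-2*(-3)))*(-1/8772) = (-4 + 2*6² + 18*6)*(-1/8772) = (-4 + 2*36 + 108)*(-1/8772) = (-4 + 72 + 108)*(-1/8772) = 176*(-1/8772) = -44/2193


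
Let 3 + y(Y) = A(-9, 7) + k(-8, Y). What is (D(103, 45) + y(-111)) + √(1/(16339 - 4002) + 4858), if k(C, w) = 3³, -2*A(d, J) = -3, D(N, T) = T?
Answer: 141/2 + √4375119731/949 ≈ 140.20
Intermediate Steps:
A(d, J) = 3/2 (A(d, J) = -½*(-3) = 3/2)
k(C, w) = 27
y(Y) = 51/2 (y(Y) = -3 + (3/2 + 27) = -3 + 57/2 = 51/2)
(D(103, 45) + y(-111)) + √(1/(16339 - 4002) + 4858) = (45 + 51/2) + √(1/(16339 - 4002) + 4858) = 141/2 + √(1/12337 + 4858) = 141/2 + √(59933147/12337) = 141/2 + √4375119731/949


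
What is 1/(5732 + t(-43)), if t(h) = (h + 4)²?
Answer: 1/7253 ≈ 0.00013787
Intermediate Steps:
t(h) = (4 + h)²
1/(5732 + t(-43)) = 1/(5732 + (4 - 43)²) = 1/(5732 + (-39)²) = 1/(5732 + 1521) = 1/7253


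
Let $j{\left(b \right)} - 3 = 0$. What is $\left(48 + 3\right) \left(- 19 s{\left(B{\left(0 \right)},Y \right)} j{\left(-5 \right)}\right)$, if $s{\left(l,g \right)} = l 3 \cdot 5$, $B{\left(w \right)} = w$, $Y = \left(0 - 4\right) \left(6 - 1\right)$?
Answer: $0$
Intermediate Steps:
$j{\left(b \right)} = 3$ ($j{\left(b \right)} = 3 + 0 = 3$)
$Y = -20$ ($Y = \left(-4\right) 5 = -20$)
$s{\left(l,g \right)} = 15 l$ ($s{\left(l,g \right)} = 3 l 5 = 15 l$)
$\left(48 + 3\right) \left(- 19 s{\left(B{\left(0 \right)},Y \right)} j{\left(-5 \right)}\right) = \left(48 + 3\right) \left(- 19 \cdot 15 \cdot 0 \cdot 3\right) = 51 \left(- 19 \cdot 0 \cdot 3\right) = 51 \left(\left(-19\right) 0\right) = 51 \cdot 0 = 0$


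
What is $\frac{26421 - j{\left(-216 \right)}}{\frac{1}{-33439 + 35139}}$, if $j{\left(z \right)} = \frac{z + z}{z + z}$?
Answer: $44914000$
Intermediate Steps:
$j{\left(z \right)} = 1$ ($j{\left(z \right)} = \frac{2 z}{2 z} = 2 z \frac{1}{2 z} = 1$)
$\frac{26421 - j{\left(-216 \right)}}{\frac{1}{-33439 + 35139}} = \frac{26421 - 1}{\frac{1}{-33439 + 35139}} = \frac{26421 - 1}{\frac{1}{1700}} = 26420 \frac{1}{\frac{1}{1700}} = 26420 \cdot 1700 = 44914000$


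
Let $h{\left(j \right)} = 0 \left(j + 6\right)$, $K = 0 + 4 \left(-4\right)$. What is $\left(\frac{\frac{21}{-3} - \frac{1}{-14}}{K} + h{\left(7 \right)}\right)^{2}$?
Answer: $\frac{9409}{50176} \approx 0.18752$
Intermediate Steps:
$K = -16$ ($K = 0 - 16 = -16$)
$h{\left(j \right)} = 0$ ($h{\left(j \right)} = 0 \left(6 + j\right) = 0$)
$\left(\frac{\frac{21}{-3} - \frac{1}{-14}}{K} + h{\left(7 \right)}\right)^{2} = \left(\frac{\frac{21}{-3} - \frac{1}{-14}}{-16} + 0\right)^{2} = \left(\left(21 \left(- \frac{1}{3}\right) - - \frac{1}{14}\right) \left(- \frac{1}{16}\right) + 0\right)^{2} = \left(\left(-7 + \frac{1}{14}\right) \left(- \frac{1}{16}\right) + 0\right)^{2} = \left(\left(- \frac{97}{14}\right) \left(- \frac{1}{16}\right) + 0\right)^{2} = \left(\frac{97}{224} + 0\right)^{2} = \left(\frac{97}{224}\right)^{2} = \frac{9409}{50176}$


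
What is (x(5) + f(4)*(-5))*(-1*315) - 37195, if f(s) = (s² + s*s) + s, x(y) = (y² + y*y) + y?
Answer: 2180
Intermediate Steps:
x(y) = y + 2*y² (x(y) = (y² + y²) + y = 2*y² + y = y + 2*y²)
f(s) = s + 2*s² (f(s) = (s² + s²) + s = 2*s² + s = s + 2*s²)
(x(5) + f(4)*(-5))*(-1*315) - 37195 = (5*(1 + 2*5) + (4*(1 + 2*4))*(-5))*(-1*315) - 37195 = (5*(1 + 10) + (4*(1 + 8))*(-5))*(-315) - 37195 = (5*11 + (4*9)*(-5))*(-315) - 37195 = (55 + 36*(-5))*(-315) - 37195 = (55 - 180)*(-315) - 37195 = -125*(-315) - 37195 = 39375 - 37195 = 2180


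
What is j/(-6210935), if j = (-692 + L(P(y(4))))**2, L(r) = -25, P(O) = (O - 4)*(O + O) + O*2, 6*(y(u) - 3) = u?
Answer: -514089/6210935 ≈ -0.082772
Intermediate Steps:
y(u) = 3 + u/6
P(O) = 2*O + 2*O*(-4 + O) (P(O) = (-4 + O)*(2*O) + 2*O = 2*O*(-4 + O) + 2*O = 2*O + 2*O*(-4 + O))
j = 514089 (j = (-692 - 25)**2 = (-717)**2 = 514089)
j/(-6210935) = 514089/(-6210935) = 514089*(-1/6210935) = -514089/6210935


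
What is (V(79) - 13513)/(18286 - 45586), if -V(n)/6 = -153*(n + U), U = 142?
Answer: -37873/5460 ≈ -6.9364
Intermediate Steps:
V(n) = 130356 + 918*n (V(n) = -(-918)*(n + 142) = -(-918)*(142 + n) = -6*(-21726 - 153*n) = 130356 + 918*n)
(V(79) - 13513)/(18286 - 45586) = ((130356 + 918*79) - 13513)/(18286 - 45586) = ((130356 + 72522) - 13513)/(-27300) = (202878 - 13513)*(-1/27300) = 189365*(-1/27300) = -37873/5460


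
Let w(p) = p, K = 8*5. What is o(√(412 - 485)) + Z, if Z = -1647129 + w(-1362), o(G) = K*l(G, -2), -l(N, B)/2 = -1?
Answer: -1648411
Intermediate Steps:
K = 40
l(N, B) = 2 (l(N, B) = -2*(-1) = 2)
o(G) = 80 (o(G) = 40*2 = 80)
Z = -1648491 (Z = -1647129 - 1362 = -1648491)
o(√(412 - 485)) + Z = 80 - 1648491 = -1648411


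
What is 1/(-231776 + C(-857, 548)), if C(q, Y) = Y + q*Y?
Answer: -1/700864 ≈ -1.4268e-6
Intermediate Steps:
C(q, Y) = Y + Y*q
1/(-231776 + C(-857, 548)) = 1/(-231776 + 548*(1 - 857)) = 1/(-231776 + 548*(-856)) = 1/(-231776 - 469088) = 1/(-700864) = -1/700864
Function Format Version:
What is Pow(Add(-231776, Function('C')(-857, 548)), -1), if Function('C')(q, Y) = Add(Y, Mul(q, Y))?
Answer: Rational(-1, 700864) ≈ -1.4268e-6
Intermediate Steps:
Function('C')(q, Y) = Add(Y, Mul(Y, q))
Pow(Add(-231776, Function('C')(-857, 548)), -1) = Pow(Add(-231776, Mul(548, Add(1, -857))), -1) = Pow(Add(-231776, Mul(548, -856)), -1) = Pow(Add(-231776, -469088), -1) = Pow(-700864, -1) = Rational(-1, 700864)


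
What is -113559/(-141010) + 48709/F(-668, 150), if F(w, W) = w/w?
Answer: 6868569649/141010 ≈ 48710.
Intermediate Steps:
F(w, W) = 1
-113559/(-141010) + 48709/F(-668, 150) = -113559/(-141010) + 48709/1 = -113559*(-1/141010) + 48709*1 = 113559/141010 + 48709 = 6868569649/141010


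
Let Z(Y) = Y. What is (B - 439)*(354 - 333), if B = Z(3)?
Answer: -9156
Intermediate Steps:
B = 3
(B - 439)*(354 - 333) = (3 - 439)*(354 - 333) = -436*21 = -9156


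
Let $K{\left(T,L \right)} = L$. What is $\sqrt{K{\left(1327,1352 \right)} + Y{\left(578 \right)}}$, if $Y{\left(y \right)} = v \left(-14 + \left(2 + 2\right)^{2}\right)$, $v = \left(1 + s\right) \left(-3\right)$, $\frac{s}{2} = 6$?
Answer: $7 \sqrt{26} \approx 35.693$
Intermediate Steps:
$s = 12$ ($s = 2 \cdot 6 = 12$)
$v = -39$ ($v = \left(1 + 12\right) \left(-3\right) = 13 \left(-3\right) = -39$)
$Y{\left(y \right)} = -78$ ($Y{\left(y \right)} = - 39 \left(-14 + \left(2 + 2\right)^{2}\right) = - 39 \left(-14 + 4^{2}\right) = - 39 \left(-14 + 16\right) = \left(-39\right) 2 = -78$)
$\sqrt{K{\left(1327,1352 \right)} + Y{\left(578 \right)}} = \sqrt{1352 - 78} = \sqrt{1274} = 7 \sqrt{26}$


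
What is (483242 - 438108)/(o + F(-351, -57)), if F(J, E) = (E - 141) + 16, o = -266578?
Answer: -22567/133380 ≈ -0.16919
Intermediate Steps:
F(J, E) = -125 + E (F(J, E) = (-141 + E) + 16 = -125 + E)
(483242 - 438108)/(o + F(-351, -57)) = (483242 - 438108)/(-266578 + (-125 - 57)) = 45134/(-266578 - 182) = 45134/(-266760) = 45134*(-1/266760) = -22567/133380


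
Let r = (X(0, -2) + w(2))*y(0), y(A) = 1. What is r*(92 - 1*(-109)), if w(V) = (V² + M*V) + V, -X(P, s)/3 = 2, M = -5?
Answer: -2010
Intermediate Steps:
X(P, s) = -6 (X(P, s) = -3*2 = -6)
w(V) = V² - 4*V (w(V) = (V² - 5*V) + V = V² - 4*V)
r = -10 (r = (-6 + 2*(-4 + 2))*1 = (-6 + 2*(-2))*1 = (-6 - 4)*1 = -10*1 = -10)
r*(92 - 1*(-109)) = -10*(92 - 1*(-109)) = -10*(92 + 109) = -10*201 = -2010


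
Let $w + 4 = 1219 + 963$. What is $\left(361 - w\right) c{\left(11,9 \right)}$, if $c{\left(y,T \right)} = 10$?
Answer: $-18170$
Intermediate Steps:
$w = 2178$ ($w = -4 + \left(1219 + 963\right) = -4 + 2182 = 2178$)
$\left(361 - w\right) c{\left(11,9 \right)} = \left(361 - 2178\right) 10 = \left(-1817\right) 10 = -18170$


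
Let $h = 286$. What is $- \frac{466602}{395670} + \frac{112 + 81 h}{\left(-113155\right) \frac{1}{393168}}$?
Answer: $- \frac{120709660226033}{1492401295} \approx -80883.0$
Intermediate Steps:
$- \frac{466602}{395670} + \frac{112 + 81 h}{\left(-113155\right) \frac{1}{393168}} = - \frac{466602}{395670} + \frac{112 + 81 \cdot 286}{\left(-113155\right) \frac{1}{393168}} = \left(-466602\right) \frac{1}{395670} + \frac{112 + 23166}{\left(-113155\right) \frac{1}{393168}} = - \frac{77767}{65945} + \frac{23278}{- \frac{113155}{393168}} = - \frac{77767}{65945} + 23278 \left(- \frac{393168}{113155}\right) = - \frac{77767}{65945} - \frac{9152164704}{113155} = - \frac{120709660226033}{1492401295}$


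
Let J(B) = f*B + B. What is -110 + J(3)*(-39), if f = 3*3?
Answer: -1280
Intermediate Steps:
f = 9
J(B) = 10*B (J(B) = 9*B + B = 10*B)
-110 + J(3)*(-39) = -110 + (10*3)*(-39) = -110 + 30*(-39) = -110 - 1170 = -1280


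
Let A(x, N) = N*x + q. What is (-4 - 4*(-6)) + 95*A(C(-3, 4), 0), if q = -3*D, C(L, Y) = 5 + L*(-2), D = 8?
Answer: -2260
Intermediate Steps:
C(L, Y) = 5 - 2*L
q = -24 (q = -3*8 = -24)
A(x, N) = -24 + N*x (A(x, N) = N*x - 24 = -24 + N*x)
(-4 - 4*(-6)) + 95*A(C(-3, 4), 0) = (-4 - 4*(-6)) + 95*(-24 + 0*(5 - 2*(-3))) = (-4 + 24) + 95*(-24 + 0*(5 + 6)) = 20 + 95*(-24 + 0*11) = 20 + 95*(-24 + 0) = 20 + 95*(-24) = 20 - 2280 = -2260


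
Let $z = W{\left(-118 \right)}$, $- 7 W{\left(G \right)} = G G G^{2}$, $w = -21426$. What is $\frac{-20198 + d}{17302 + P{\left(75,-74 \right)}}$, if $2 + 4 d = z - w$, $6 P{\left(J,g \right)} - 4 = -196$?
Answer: $- \frac{2207879}{5495} \approx -401.8$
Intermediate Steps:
$P{\left(J,g \right)} = -32$ ($P{\left(J,g \right)} = \frac{2}{3} + \frac{1}{6} \left(-196\right) = \frac{2}{3} - \frac{98}{3} = -32$)
$W{\left(G \right)} = - \frac{G^{4}}{7}$ ($W{\left(G \right)} = - \frac{G G G^{2}}{7} = - \frac{G^{2} G^{2}}{7} = - \frac{G^{4}}{7}$)
$z = - \frac{193877776}{7}$ ($z = - \frac{\left(-118\right)^{4}}{7} = \left(- \frac{1}{7}\right) 193877776 = - \frac{193877776}{7} \approx -2.7697 \cdot 10^{7}$)
$d = - \frac{48431952}{7}$ ($d = - \frac{1}{2} + \frac{- \frac{193877776}{7} - -21426}{4} = - \frac{1}{2} + \frac{- \frac{193877776}{7} + 21426}{4} = - \frac{1}{2} + \frac{1}{4} \left(- \frac{193727794}{7}\right) = - \frac{1}{2} - \frac{96863897}{14} = - \frac{48431952}{7} \approx -6.9188 \cdot 10^{6}$)
$\frac{-20198 + d}{17302 + P{\left(75,-74 \right)}} = \frac{-20198 - \frac{48431952}{7}}{17302 - 32} = - \frac{48573338}{7 \cdot 17270} = \left(- \frac{48573338}{7}\right) \frac{1}{17270} = - \frac{2207879}{5495}$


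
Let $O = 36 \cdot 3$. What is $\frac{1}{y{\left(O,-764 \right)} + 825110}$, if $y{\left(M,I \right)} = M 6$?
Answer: $\frac{1}{825758} \approx 1.211 \cdot 10^{-6}$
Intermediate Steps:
$O = 108$
$y{\left(M,I \right)} = 6 M$
$\frac{1}{y{\left(O,-764 \right)} + 825110} = \frac{1}{6 \cdot 108 + 825110} = \frac{1}{648 + 825110} = \frac{1}{825758}$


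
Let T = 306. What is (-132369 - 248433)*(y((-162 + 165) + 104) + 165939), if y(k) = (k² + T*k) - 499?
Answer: -79827904062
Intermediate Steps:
y(k) = -499 + k² + 306*k (y(k) = (k² + 306*k) - 499 = -499 + k² + 306*k)
(-132369 - 248433)*(y((-162 + 165) + 104) + 165939) = (-132369 - 248433)*((-499 + ((-162 + 165) + 104)² + 306*((-162 + 165) + 104)) + 165939) = -380802*((-499 + (3 + 104)² + 306*(3 + 104)) + 165939) = -380802*((-499 + 107² + 306*107) + 165939) = -380802*((-499 + 11449 + 32742) + 165939) = -380802*(43692 + 165939) = -380802*209631 = -79827904062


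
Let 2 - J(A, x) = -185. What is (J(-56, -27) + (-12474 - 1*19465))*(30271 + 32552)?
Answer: -1994755896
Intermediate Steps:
J(A, x) = 187 (J(A, x) = 2 - 1*(-185) = 2 + 185 = 187)
(J(-56, -27) + (-12474 - 1*19465))*(30271 + 32552) = (187 + (-12474 - 1*19465))*(30271 + 32552) = (187 + (-12474 - 19465))*62823 = (187 - 31939)*62823 = -31752*62823 = -1994755896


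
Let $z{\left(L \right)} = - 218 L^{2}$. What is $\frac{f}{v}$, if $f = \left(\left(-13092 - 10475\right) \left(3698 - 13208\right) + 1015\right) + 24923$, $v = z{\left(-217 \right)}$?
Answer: $- \frac{112074054}{5132701} \approx -21.835$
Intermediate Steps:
$v = -10265402$ ($v = - 218 \left(-217\right)^{2} = \left(-218\right) 47089 = -10265402$)
$f = 224148108$ ($f = \left(\left(-23567\right) \left(-9510\right) + 1015\right) + 24923 = \left(224122170 + 1015\right) + 24923 = 224123185 + 24923 = 224148108$)
$\frac{f}{v} = \frac{224148108}{-10265402} = 224148108 \left(- \frac{1}{10265402}\right) = - \frac{112074054}{5132701}$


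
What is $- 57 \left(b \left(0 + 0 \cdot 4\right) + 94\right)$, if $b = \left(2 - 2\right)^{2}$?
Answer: $-5358$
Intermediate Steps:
$b = 0$ ($b = 0^{2} = 0$)
$- 57 \left(b \left(0 + 0 \cdot 4\right) + 94\right) = - 57 \left(0 \left(0 + 0 \cdot 4\right) + 94\right) = - 57 \left(0 \left(0 + 0\right) + 94\right) = - 57 \left(0 \cdot 0 + 94\right) = - 57 \left(0 + 94\right) = \left(-57\right) 94 = -5358$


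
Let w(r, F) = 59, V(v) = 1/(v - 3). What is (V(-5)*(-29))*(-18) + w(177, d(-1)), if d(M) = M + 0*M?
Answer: -25/4 ≈ -6.2500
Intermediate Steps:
V(v) = 1/(-3 + v)
d(M) = M (d(M) = M + 0 = M)
(V(-5)*(-29))*(-18) + w(177, d(-1)) = (-29/(-3 - 5))*(-18) + 59 = (-29/(-8))*(-18) + 59 = -1/8*(-29)*(-18) + 59 = (29/8)*(-18) + 59 = -261/4 + 59 = -25/4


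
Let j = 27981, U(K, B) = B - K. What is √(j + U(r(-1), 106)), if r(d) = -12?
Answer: √28099 ≈ 167.63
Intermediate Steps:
√(j + U(r(-1), 106)) = √(27981 + (106 - 1*(-12))) = √(27981 + (106 + 12)) = √(27981 + 118) = √28099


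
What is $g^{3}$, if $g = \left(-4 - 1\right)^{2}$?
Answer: $15625$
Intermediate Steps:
$g = 25$ ($g = \left(-5\right)^{2} = 25$)
$g^{3} = 25^{3} = 15625$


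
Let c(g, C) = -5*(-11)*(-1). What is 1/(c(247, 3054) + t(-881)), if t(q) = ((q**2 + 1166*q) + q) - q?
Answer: -1/251140 ≈ -3.9818e-6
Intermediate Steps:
c(g, C) = -55 (c(g, C) = 55*(-1) = -55)
t(q) = q**2 + 1166*q (t(q) = (q**2 + 1167*q) - q = q**2 + 1166*q)
1/(c(247, 3054) + t(-881)) = 1/(-55 - 881*(1166 - 881)) = 1/(-55 - 881*285) = 1/(-55 - 251085) = 1/(-251140) = -1/251140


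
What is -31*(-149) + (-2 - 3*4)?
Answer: 4605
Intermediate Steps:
-31*(-149) + (-2 - 3*4) = 4619 + (-2 - 12) = 4619 - 14 = 4605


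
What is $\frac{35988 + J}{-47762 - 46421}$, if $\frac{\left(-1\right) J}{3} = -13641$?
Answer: $- \frac{76911}{94183} \approx -0.81661$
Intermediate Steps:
$J = 40923$ ($J = \left(-3\right) \left(-13641\right) = 40923$)
$\frac{35988 + J}{-47762 - 46421} = \frac{35988 + 40923}{-47762 - 46421} = \frac{76911}{-94183} = 76911 \left(- \frac{1}{94183}\right) = - \frac{76911}{94183}$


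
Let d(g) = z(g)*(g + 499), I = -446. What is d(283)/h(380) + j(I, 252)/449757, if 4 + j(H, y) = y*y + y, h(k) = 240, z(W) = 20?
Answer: 58745833/899514 ≈ 65.308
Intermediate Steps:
j(H, y) = -4 + y + y² (j(H, y) = -4 + (y*y + y) = -4 + (y² + y) = -4 + (y + y²) = -4 + y + y²)
d(g) = 9980 + 20*g (d(g) = 20*(g + 499) = 20*(499 + g) = 9980 + 20*g)
d(283)/h(380) + j(I, 252)/449757 = (9980 + 20*283)/240 + (-4 + 252 + 252²)/449757 = (9980 + 5660)*(1/240) + (-4 + 252 + 63504)*(1/449757) = 15640*(1/240) + 63752*(1/449757) = 391/6 + 63752/449757 = 58745833/899514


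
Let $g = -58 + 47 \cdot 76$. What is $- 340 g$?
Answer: $-1194760$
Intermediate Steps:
$g = 3514$ ($g = -58 + 3572 = 3514$)
$- 340 g = \left(-340\right) 3514 = -1194760$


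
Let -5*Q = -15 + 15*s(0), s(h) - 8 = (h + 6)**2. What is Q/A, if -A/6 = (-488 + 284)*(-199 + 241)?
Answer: -43/17136 ≈ -0.0025093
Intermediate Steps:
s(h) = 8 + (6 + h)**2 (s(h) = 8 + (h + 6)**2 = 8 + (6 + h)**2)
A = 51408 (A = -6*(-488 + 284)*(-199 + 241) = -(-1224)*42 = -6*(-8568) = 51408)
Q = -129 (Q = -(-15 + 15*(8 + (6 + 0)**2))/5 = -(-15 + 15*(8 + 6**2))/5 = -(-15 + 15*(8 + 36))/5 = -(-15 + 15*44)/5 = -(-15 + 660)/5 = -1/5*645 = -129)
Q/A = -129/51408 = -129*1/51408 = -43/17136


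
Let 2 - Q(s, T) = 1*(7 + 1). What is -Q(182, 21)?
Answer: 6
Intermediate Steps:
Q(s, T) = -6 (Q(s, T) = 2 - (7 + 1) = 2 - 8 = -6)
-Q(182, 21) = -1*(-6) = 6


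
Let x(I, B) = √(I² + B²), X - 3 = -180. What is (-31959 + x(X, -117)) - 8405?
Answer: -40364 + 3*√5002 ≈ -40152.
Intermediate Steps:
X = -177 (X = 3 - 180 = -177)
x(I, B) = √(B² + I²)
(-31959 + x(X, -117)) - 8405 = (-31959 + √((-117)² + (-177)²)) - 8405 = (-31959 + √(13689 + 31329)) - 8405 = (-31959 + √45018) - 8405 = (-31959 + 3*√5002) - 8405 = -40364 + 3*√5002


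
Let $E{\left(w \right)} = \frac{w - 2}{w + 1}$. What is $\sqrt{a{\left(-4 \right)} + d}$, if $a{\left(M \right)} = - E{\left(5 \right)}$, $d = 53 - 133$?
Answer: $\frac{i \sqrt{322}}{2} \approx 8.9722 i$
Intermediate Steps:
$d = -80$ ($d = 53 - 133 = -80$)
$E{\left(w \right)} = \frac{-2 + w}{1 + w}$
$a{\left(M \right)} = - \frac{1}{2}$ ($a{\left(M \right)} = - \frac{-2 + 5}{1 + 5} = - \frac{3}{6} = \left(-1\right) \frac{1}{2} = - \frac{1}{2}$)
$\sqrt{a{\left(-4 \right)} + d} = \sqrt{- \frac{1}{2} - 80} = \sqrt{- \frac{161}{2}} = \frac{i \sqrt{322}}{2}$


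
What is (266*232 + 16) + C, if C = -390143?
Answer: -328415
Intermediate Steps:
(266*232 + 16) + C = (266*232 + 16) - 390143 = (61712 + 16) - 390143 = 61728 - 390143 = -328415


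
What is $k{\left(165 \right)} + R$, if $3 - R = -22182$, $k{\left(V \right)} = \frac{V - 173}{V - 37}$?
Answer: $\frac{354959}{16} \approx 22185.0$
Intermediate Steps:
$k{\left(V \right)} = \frac{-173 + V}{-37 + V}$
$R = 22185$ ($R = 3 - -22182 = 3 + 22182 = 22185$)
$k{\left(165 \right)} + R = \frac{-173 + 165}{-37 + 165} + 22185 = \frac{1}{128} \left(-8\right) + 22185 = - \frac{1}{16} + 22185 = \frac{354959}{16}$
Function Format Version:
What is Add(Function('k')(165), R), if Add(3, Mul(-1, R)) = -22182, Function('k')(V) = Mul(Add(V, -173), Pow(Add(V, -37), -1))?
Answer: Rational(354959, 16) ≈ 22185.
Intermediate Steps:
Function('k')(V) = Mul(Pow(Add(-37, V), -1), Add(-173, V)) (Function('k')(V) = Mul(Add(-173, V), Pow(Add(-37, V), -1)) = Mul(Pow(Add(-37, V), -1), Add(-173, V)))
R = 22185 (R = Add(3, Mul(-1, -22182)) = Add(3, 22182) = 22185)
Add(Function('k')(165), R) = Add(Mul(Pow(Add(-37, 165), -1), Add(-173, 165)), 22185) = Add(Mul(Pow(128, -1), -8), 22185) = Add(Mul(Rational(1, 128), -8), 22185) = Add(Rational(-1, 16), 22185) = Rational(354959, 16)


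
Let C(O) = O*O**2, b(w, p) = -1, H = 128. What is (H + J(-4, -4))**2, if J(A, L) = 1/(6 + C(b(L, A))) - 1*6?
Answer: 373321/25 ≈ 14933.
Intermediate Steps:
C(O) = O**3
J(A, L) = -29/5 (J(A, L) = 1/(6 + (-1)**3) - 1*6 = 1/(6 - 1) - 6 = 1/5 - 6 = -29/5)
(H + J(-4, -4))**2 = (128 - 29/5)**2 = (611/5)**2 = 373321/25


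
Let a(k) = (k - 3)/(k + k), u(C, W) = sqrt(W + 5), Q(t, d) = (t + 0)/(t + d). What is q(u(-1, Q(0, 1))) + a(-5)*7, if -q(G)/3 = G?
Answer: 28/5 - 3*sqrt(5) ≈ -1.1082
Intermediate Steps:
Q(t, d) = t/(d + t)
u(C, W) = sqrt(5 + W)
q(G) = -3*G
a(k) = (-3 + k)/(2*k) (a(k) = (-3 + k)/((2*k)) = (-3 + k)*(1/(2*k)) = (-3 + k)/(2*k))
q(u(-1, Q(0, 1))) + a(-5)*7 = -3*sqrt(5 + 0/(1 + 0)) + ((1/2)*(-3 - 5)/(-5))*7 = -3*sqrt(5 + 0/1) + ((1/2)*(-1/5)*(-8))*7 = -3*sqrt(5 + 0*1) + (4/5)*7 = -3*sqrt(5 + 0) + 28/5 = -3*sqrt(5) + 28/5 = 28/5 - 3*sqrt(5)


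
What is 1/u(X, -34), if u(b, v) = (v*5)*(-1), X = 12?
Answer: 1/170 ≈ 0.0058824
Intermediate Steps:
u(b, v) = -5*v (u(b, v) = (5*v)*(-1) = -5*v)
1/u(X, -34) = 1/(-5*(-34)) = 1/170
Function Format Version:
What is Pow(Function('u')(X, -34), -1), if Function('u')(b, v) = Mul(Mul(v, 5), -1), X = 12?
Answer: Rational(1, 170) ≈ 0.0058824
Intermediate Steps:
Function('u')(b, v) = Mul(-5, v) (Function('u')(b, v) = Mul(Mul(5, v), -1) = Mul(-5, v))
Pow(Function('u')(X, -34), -1) = Pow(Mul(-5, -34), -1) = Pow(170, -1) = Rational(1, 170)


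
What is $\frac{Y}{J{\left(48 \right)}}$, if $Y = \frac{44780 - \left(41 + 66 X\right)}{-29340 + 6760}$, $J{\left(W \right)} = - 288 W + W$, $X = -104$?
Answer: $\frac{17201}{103687360} \approx 0.00016589$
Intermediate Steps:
$J{\left(W \right)} = - 287 W$
$Y = - \frac{51603}{22580}$ ($Y = \frac{44780 - -6823}{-29340 + 6760} = \frac{44780 + \left(-41 + 6864\right)}{-22580} = \left(44780 + 6823\right) \left(- \frac{1}{22580}\right) = 51603 \left(- \frac{1}{22580}\right) = - \frac{51603}{22580} \approx -2.2853$)
$\frac{Y}{J{\left(48 \right)}} = - \frac{51603}{22580 \left(\left(-287\right) 48\right)} = - \frac{51603}{22580 \left(-13776\right)} = \left(- \frac{51603}{22580}\right) \left(- \frac{1}{13776}\right) = \frac{17201}{103687360}$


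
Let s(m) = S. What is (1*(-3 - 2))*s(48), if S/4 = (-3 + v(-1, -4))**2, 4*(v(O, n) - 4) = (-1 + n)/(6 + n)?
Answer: -45/16 ≈ -2.8125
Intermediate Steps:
v(O, n) = 4 + (-1 + n)/(4*(6 + n)) (v(O, n) = 4 + ((-1 + n)/(6 + n))/4 = 4 + (-1 + n)/(4*(6 + n)))
S = 9/16 (S = 4*(-3 + (95 + 17*(-4))/(4*(6 - 4)))**2 = 4*(-3 + (1/4)*(95 - 68)/2)**2 = 4*(-3 + (1/4)*(1/2)*27)**2 = 4*(-3 + 27/8)**2 = 4*(3/8)**2 = 4*(9/64) = 9/16 ≈ 0.56250)
s(m) = 9/16
(1*(-3 - 2))*s(48) = (1*(-3 - 2))*(9/16) = (1*(-5))*(9/16) = -5*9/16 = -45/16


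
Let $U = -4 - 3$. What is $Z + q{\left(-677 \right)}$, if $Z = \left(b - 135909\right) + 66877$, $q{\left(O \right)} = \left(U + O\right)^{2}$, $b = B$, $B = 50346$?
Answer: $449170$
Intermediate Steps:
$b = 50346$
$U = -7$ ($U = -4 - 3 = -7$)
$q{\left(O \right)} = \left(-7 + O\right)^{2}$
$Z = -18686$ ($Z = \left(50346 - 135909\right) + 66877 = -85563 + 66877 = -18686$)
$Z + q{\left(-677 \right)} = -18686 + \left(-7 - 677\right)^{2} = -18686 + \left(-684\right)^{2} = -18686 + 467856 = 449170$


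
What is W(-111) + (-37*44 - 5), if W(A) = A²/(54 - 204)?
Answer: -85757/50 ≈ -1715.1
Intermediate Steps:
W(A) = -A²/150 (W(A) = A²/(-150) = -A²/150)
W(-111) + (-37*44 - 5) = -1/150*(-111)² + (-37*44 - 5) = -1/150*12321 + (-1628 - 5) = -4107/50 - 1633 = -85757/50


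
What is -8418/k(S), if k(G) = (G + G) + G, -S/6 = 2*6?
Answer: 1403/36 ≈ 38.972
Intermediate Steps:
S = -72 (S = -12*6 = -6*12 = -72)
k(G) = 3*G (k(G) = 2*G + G = 3*G)
-8418/k(S) = -8418/(3*(-72)) = -8418/(-216) = -8418*(-1/216) = 1403/36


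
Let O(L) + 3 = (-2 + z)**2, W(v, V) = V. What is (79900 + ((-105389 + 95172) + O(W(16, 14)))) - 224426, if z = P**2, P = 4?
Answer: -154550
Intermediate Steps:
z = 16 (z = 4**2 = 16)
O(L) = 193 (O(L) = -3 + (-2 + 16)**2 = -3 + 14**2 = -3 + 196 = 193)
(79900 + ((-105389 + 95172) + O(W(16, 14)))) - 224426 = (79900 + ((-105389 + 95172) + 193)) - 224426 = (79900 + (-10217 + 193)) - 224426 = (79900 - 10024) - 224426 = 69876 - 224426 = -154550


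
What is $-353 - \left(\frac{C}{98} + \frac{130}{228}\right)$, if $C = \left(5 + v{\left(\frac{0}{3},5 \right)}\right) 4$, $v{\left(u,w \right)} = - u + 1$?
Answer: $- \frac{1976411}{5586} \approx -353.81$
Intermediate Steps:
$v{\left(u,w \right)} = 1 - u$
$C = 24$ ($C = \left(5 + \left(1 - \frac{0}{3}\right)\right) 4 = \left(5 + \left(1 - 0 \cdot \frac{1}{3}\right)\right) 4 = \left(5 + \left(1 - 0\right)\right) 4 = \left(5 + \left(1 + 0\right)\right) 4 = \left(5 + 1\right) 4 = 6 \cdot 4 = 24$)
$-353 - \left(\frac{C}{98} + \frac{130}{228}\right) = -353 - \left(\frac{24}{98} + \frac{130}{228}\right) = -353 - \left(24 \cdot \frac{1}{98} + 130 \cdot \frac{1}{228}\right) = -353 - \left(\frac{12}{49} + \frac{65}{114}\right) = -353 - \frac{4553}{5586} = - \frac{1976411}{5586}$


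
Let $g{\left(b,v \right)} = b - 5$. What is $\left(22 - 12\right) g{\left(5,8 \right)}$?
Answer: $0$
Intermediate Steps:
$g{\left(b,v \right)} = -5 + b$
$\left(22 - 12\right) g{\left(5,8 \right)} = \left(22 - 12\right) \left(-5 + 5\right) = 10 \cdot 0 = 0$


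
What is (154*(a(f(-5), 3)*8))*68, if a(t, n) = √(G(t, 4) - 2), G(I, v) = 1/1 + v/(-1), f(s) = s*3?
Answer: 83776*I*√5 ≈ 1.8733e+5*I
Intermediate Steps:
f(s) = 3*s
G(I, v) = 1 - v (G(I, v) = 1*1 + v*(-1) = 1 - v)
a(t, n) = I*√5 (a(t, n) = √((1 - 1*4) - 2) = √((1 - 4) - 2) = √(-3 - 2) = √(-5) = I*√5)
(154*(a(f(-5), 3)*8))*68 = (154*((I*√5)*8))*68 = (154*(8*I*√5))*68 = (1232*I*√5)*68 = 83776*I*√5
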